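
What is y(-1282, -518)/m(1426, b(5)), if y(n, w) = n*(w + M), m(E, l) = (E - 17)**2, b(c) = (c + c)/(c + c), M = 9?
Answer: 652538/1985281 ≈ 0.32869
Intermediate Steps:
b(c) = 1 (b(c) = (2*c)/((2*c)) = (2*c)*(1/(2*c)) = 1)
m(E, l) = (-17 + E)**2
y(n, w) = n*(9 + w) (y(n, w) = n*(w + 9) = n*(9 + w))
y(-1282, -518)/m(1426, b(5)) = (-1282*(9 - 518))/((-17 + 1426)**2) = (-1282*(-509))/(1409**2) = 652538/1985281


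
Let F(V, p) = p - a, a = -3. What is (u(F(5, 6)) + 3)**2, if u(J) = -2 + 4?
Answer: 25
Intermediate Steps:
F(V, p) = 3 + p (F(V, p) = p - 1*(-3) = p + 3 = 3 + p)
u(J) = 2
(u(F(5, 6)) + 3)**2 = (2 + 3)**2 = 5**2 = 25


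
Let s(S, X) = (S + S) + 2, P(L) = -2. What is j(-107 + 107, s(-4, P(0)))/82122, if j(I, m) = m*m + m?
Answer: 5/13687 ≈ 0.00036531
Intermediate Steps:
s(S, X) = 2 + 2*S (s(S, X) = 2*S + 2 = 2 + 2*S)
j(I, m) = m + m² (j(I, m) = m² + m = m + m²)
j(-107 + 107, s(-4, P(0)))/82122 = ((2 + 2*(-4))*(1 + (2 + 2*(-4))))/82122 = ((2 - 8)*(1 + (2 - 8)))*(1/82122) = -6*(1 - 6)*(1/82122) = -6*(-5)*(1/82122) = 30*(1/82122) = 5/13687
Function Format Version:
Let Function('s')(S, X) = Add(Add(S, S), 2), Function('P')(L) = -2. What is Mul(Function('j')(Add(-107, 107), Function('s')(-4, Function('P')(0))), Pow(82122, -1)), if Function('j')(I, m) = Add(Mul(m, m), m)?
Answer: Rational(5, 13687) ≈ 0.00036531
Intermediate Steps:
Function('s')(S, X) = Add(2, Mul(2, S)) (Function('s')(S, X) = Add(Mul(2, S), 2) = Add(2, Mul(2, S)))
Function('j')(I, m) = Add(m, Pow(m, 2)) (Function('j')(I, m) = Add(Pow(m, 2), m) = Add(m, Pow(m, 2)))
Mul(Function('j')(Add(-107, 107), Function('s')(-4, Function('P')(0))), Pow(82122, -1)) = Mul(Mul(Add(2, Mul(2, -4)), Add(1, Add(2, Mul(2, -4)))), Pow(82122, -1)) = Mul(Mul(Add(2, -8), Add(1, Add(2, -8))), Rational(1, 82122)) = Mul(Mul(-6, Add(1, -6)), Rational(1, 82122)) = Mul(Mul(-6, -5), Rational(1, 82122)) = Mul(30, Rational(1, 82122)) = Rational(5, 13687)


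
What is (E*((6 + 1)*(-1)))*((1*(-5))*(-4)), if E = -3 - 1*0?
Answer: 420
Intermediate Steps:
E = -3 (E = -3 + 0 = -3)
(E*((6 + 1)*(-1)))*((1*(-5))*(-4)) = (-3*(6 + 1)*(-1))*((1*(-5))*(-4)) = (-21*(-1))*(-5*(-4)) = -3*(-7)*20 = 21*20 = 420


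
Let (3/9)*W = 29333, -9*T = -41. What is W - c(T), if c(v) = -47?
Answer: 88046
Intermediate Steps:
T = 41/9 (T = -1/9*(-41) = 41/9 ≈ 4.5556)
W = 87999 (W = 3*29333 = 87999)
W - c(T) = 87999 - 1*(-47) = 87999 + 47 = 88046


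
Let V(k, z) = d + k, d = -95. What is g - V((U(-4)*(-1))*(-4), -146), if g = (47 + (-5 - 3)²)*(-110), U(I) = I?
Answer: -12099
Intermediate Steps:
g = -12210 (g = (47 + (-8)²)*(-110) = (47 + 64)*(-110) = 111*(-110) = -12210)
V(k, z) = -95 + k
g - V((U(-4)*(-1))*(-4), -146) = -12210 - (-95 - 4*(-1)*(-4)) = -12210 - (-95 + 4*(-4)) = -12210 - (-95 - 16) = -12210 - 1*(-111) = -12210 + 111 = -12099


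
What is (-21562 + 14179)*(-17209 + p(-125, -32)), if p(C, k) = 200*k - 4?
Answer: 174334779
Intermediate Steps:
p(C, k) = -4 + 200*k
(-21562 + 14179)*(-17209 + p(-125, -32)) = (-21562 + 14179)*(-17209 + (-4 + 200*(-32))) = -7383*(-17209 + (-4 - 6400)) = -7383*(-17209 - 6404) = -7383*(-23613) = 174334779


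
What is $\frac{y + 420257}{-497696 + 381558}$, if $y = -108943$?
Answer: $- \frac{155657}{58069} \approx -2.6806$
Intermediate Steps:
$\frac{y + 420257}{-497696 + 381558} = \frac{-108943 + 420257}{-497696 + 381558} = \frac{311314}{-116138} = 311314 \left(- \frac{1}{116138}\right) = - \frac{155657}{58069}$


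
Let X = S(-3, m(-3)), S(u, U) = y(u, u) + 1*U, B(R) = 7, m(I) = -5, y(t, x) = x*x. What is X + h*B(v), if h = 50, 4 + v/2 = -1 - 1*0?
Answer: 354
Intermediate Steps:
y(t, x) = x²
v = -10 (v = -8 + 2*(-1 - 1*0) = -8 + 2*(-1 + 0) = -8 + 2*(-1) = -8 - 2 = -10)
S(u, U) = U + u² (S(u, U) = u² + 1*U = u² + U = U + u²)
X = 4 (X = -5 + (-3)² = -5 + 9 = 4)
X + h*B(v) = 4 + 50*7 = 4 + 350 = 354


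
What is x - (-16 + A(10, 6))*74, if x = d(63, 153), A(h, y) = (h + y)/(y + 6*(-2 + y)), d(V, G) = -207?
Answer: 14063/15 ≈ 937.53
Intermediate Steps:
A(h, y) = (h + y)/(-12 + 7*y) (A(h, y) = (h + y)/(y + (-12 + 6*y)) = (h + y)/(-12 + 7*y))
x = -207
x - (-16 + A(10, 6))*74 = -207 - (-16 + (10 + 6)/(-12 + 7*6))*74 = -207 - (-16 + 16/(-12 + 42))*74 = -207 - (-16 + 16/30)*74 = -207 - (-16 + (1/30)*16)*74 = -207 - (-16 + 8/15)*74 = -207 - (-232)*74/15 = -207 - 1*(-17168/15) = -207 + 17168/15 = 14063/15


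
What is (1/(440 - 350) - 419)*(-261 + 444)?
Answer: -2300249/30 ≈ -76675.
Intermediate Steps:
(1/(440 - 350) - 419)*(-261 + 444) = (1/90 - 419)*183 = -37709/90*183 = -2300249/30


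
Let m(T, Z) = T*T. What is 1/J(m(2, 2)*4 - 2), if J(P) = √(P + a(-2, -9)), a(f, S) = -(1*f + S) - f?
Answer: √3/9 ≈ 0.19245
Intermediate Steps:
m(T, Z) = T²
a(f, S) = -S - 2*f (a(f, S) = -(f + S) - f = -(S + f) - f = (-S - f) - f = -S - 2*f)
J(P) = √(13 + P) (J(P) = √(P + (-1*(-9) - 2*(-2))) = √(P + (9 + 4)) = √(P + 13) = √(13 + P))
1/J(m(2, 2)*4 - 2) = 1/(√(13 + (2²*4 - 2))) = 1/(√(13 + (4*4 - 2))) = 1/(√(13 + (16 - 2))) = 1/(√(13 + 14)) = 1/(√27) = 1/(3*√3) = √3/9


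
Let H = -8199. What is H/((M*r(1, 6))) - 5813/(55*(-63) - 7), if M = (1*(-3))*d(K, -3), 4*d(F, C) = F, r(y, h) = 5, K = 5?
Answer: 38101229/86800 ≈ 438.95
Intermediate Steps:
d(F, C) = F/4
M = -15/4 (M = (1*(-3))*((¼)*5) = -3*5/4 = -15/4 ≈ -3.7500)
H/((M*r(1, 6))) - 5813/(55*(-63) - 7) = -8199/((-15/4*5)) - 5813/(55*(-63) - 7) = -8199/(-75/4) - 5813/(-3465 - 7) = -8199*(-4/75) - 5813/(-3472) = 10932/25 - 5813*(-1/3472) = 10932/25 + 5813/3472 = 38101229/86800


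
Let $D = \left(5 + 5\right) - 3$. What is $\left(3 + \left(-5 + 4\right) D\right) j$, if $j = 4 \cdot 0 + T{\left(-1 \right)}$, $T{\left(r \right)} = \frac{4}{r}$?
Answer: $16$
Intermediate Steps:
$D = 7$ ($D = 10 - 3 = 7$)
$j = -4$ ($j = 4 \cdot 0 + \frac{4}{-1} = 0 + 4 \left(-1\right) = 0 - 4 = -4$)
$\left(3 + \left(-5 + 4\right) D\right) j = \left(3 + \left(-5 + 4\right) 7\right) \left(-4\right) = \left(3 - 7\right) \left(-4\right) = \left(-4\right) \left(-4\right) = 16$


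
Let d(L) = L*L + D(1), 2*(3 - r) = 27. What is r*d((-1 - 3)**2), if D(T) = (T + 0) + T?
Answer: -2709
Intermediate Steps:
D(T) = 2*T (D(T) = T + T = 2*T)
r = -21/2 (r = 3 - 1/2*27 = 3 - 27/2 = -21/2 ≈ -10.500)
d(L) = 2 + L**2 (d(L) = L*L + 2*1 = L**2 + 2 = 2 + L**2)
r*d((-1 - 3)**2) = -21*(2 + ((-1 - 3)**2)**2)/2 = -21*(2 + ((-4)**2)**2)/2 = -21*(2 + 16**2)/2 = -21*(2 + 256)/2 = -21/2*258 = -2709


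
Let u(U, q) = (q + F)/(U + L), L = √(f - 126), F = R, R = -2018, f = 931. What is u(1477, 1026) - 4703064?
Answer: -366288785840/77883 + 248*√805/545181 ≈ -4.7031e+6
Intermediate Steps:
F = -2018
L = √805 (L = √(931 - 126) = √805 ≈ 28.373)
u(U, q) = (-2018 + q)/(U + √805) (u(U, q) = (q - 2018)/(U + √805) = (-2018 + q)/(U + √805))
u(1477, 1026) - 4703064 = (-2018 + 1026)/(1477 + √805) - 4703064 = -992/(1477 + √805) - 4703064 = -4703064 - 992/(1477 + √805)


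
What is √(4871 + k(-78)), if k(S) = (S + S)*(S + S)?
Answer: √29207 ≈ 170.90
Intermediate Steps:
k(S) = 4*S² (k(S) = (2*S)*(2*S) = 4*S²)
√(4871 + k(-78)) = √(4871 + 4*(-78)²) = √(4871 + 4*6084) = √(4871 + 24336) = √29207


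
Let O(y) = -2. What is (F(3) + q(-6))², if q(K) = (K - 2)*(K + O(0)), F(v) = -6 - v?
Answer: 3025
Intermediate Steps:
q(K) = (-2 + K)² (q(K) = (K - 2)*(K - 2) = (-2 + K)*(-2 + K) = (-2 + K)²)
(F(3) + q(-6))² = ((-6 - 1*3) + (4 + (-6)² - 4*(-6)))² = ((-6 - 3) + (4 + 36 + 24))² = (-9 + 64)² = 55² = 3025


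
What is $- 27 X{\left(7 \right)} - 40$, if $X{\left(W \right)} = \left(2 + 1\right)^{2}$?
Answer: $-283$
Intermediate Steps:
$X{\left(W \right)} = 9$ ($X{\left(W \right)} = 3^{2} = 9$)
$- 27 X{\left(7 \right)} - 40 = \left(-27\right) 9 - 40 = -243 - 40 = -283$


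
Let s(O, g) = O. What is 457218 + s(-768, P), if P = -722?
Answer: 456450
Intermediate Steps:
457218 + s(-768, P) = 457218 - 768 = 456450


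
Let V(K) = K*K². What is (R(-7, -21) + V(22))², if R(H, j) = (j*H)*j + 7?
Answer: 57274624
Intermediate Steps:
R(H, j) = 7 + H*j² (R(H, j) = (H*j)*j + 7 = H*j² + 7 = 7 + H*j²)
V(K) = K³
(R(-7, -21) + V(22))² = ((7 - 7*(-21)²) + 22³)² = ((7 - 7*441) + 10648)² = ((7 - 3087) + 10648)² = (-3080 + 10648)² = 7568² = 57274624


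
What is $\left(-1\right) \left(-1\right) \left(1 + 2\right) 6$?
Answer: $18$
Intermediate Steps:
$\left(-1\right) \left(-1\right) \left(1 + 2\right) 6 = 1 \cdot 3 \cdot 6 = 1 \cdot 18 = 18$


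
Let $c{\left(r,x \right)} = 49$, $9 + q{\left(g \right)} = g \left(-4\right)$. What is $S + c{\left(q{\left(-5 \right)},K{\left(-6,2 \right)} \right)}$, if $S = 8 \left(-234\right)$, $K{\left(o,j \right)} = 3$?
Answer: $-1823$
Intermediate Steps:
$q{\left(g \right)} = -9 - 4 g$ ($q{\left(g \right)} = -9 + g \left(-4\right) = -9 - 4 g$)
$S = -1872$
$S + c{\left(q{\left(-5 \right)},K{\left(-6,2 \right)} \right)} = -1872 + 49 = -1823$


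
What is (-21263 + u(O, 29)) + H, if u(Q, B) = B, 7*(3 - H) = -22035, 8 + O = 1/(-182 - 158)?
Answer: -126582/7 ≈ -18083.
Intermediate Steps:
O = -2721/340 (O = -8 + 1/(-182 - 158) = -8 + 1/(-340) = -8 - 1/340 = -2721/340 ≈ -8.0029)
H = 22056/7 (H = 3 - ⅐*(-22035) = 3 + 22035/7 = 22056/7 ≈ 3150.9)
(-21263 + u(O, 29)) + H = (-21263 + 29) + 22056/7 = -21234 + 22056/7 = -126582/7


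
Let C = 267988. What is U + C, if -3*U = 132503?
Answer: 671461/3 ≈ 2.2382e+5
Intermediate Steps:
U = -132503/3 (U = -1/3*132503 = -132503/3 ≈ -44168.)
U + C = -132503/3 + 267988 = 671461/3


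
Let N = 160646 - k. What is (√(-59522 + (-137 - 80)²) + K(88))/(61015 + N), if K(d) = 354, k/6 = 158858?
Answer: -118/243829 - I*√12433/731487 ≈ -0.00048395 - 0.00015243*I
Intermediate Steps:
k = 953148 (k = 6*158858 = 953148)
N = -792502 (N = 160646 - 1*953148 = 160646 - 953148 = -792502)
(√(-59522 + (-137 - 80)²) + K(88))/(61015 + N) = (√(-59522 + (-137 - 80)²) + 354)/(61015 - 792502) = (√(-59522 + (-217)²) + 354)/(-731487) = (√(-59522 + 47089) + 354)*(-1/731487) = (√(-12433) + 354)*(-1/731487) = (I*√12433 + 354)*(-1/731487) = (354 + I*√12433)*(-1/731487) = -118/243829 - I*√12433/731487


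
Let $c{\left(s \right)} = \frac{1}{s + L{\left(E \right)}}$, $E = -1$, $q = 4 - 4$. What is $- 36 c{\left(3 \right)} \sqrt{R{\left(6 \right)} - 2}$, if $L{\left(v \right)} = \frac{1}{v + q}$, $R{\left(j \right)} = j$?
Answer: $-36$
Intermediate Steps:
$q = 0$ ($q = 4 - 4 = 0$)
$L{\left(v \right)} = \frac{1}{v}$ ($L{\left(v \right)} = \frac{1}{v + 0} = \frac{1}{v}$)
$c{\left(s \right)} = \frac{1}{-1 + s}$ ($c{\left(s \right)} = \frac{1}{s + \frac{1}{-1}} = \frac{1}{s - 1} = \frac{1}{-1 + s}$)
$- 36 c{\left(3 \right)} \sqrt{R{\left(6 \right)} - 2} = - \frac{36}{-1 + 3} \sqrt{6 - 2} = - \frac{36}{2} \sqrt{4} = \left(-36\right) \frac{1}{2} \cdot 2 = \left(-18\right) 2 = -36$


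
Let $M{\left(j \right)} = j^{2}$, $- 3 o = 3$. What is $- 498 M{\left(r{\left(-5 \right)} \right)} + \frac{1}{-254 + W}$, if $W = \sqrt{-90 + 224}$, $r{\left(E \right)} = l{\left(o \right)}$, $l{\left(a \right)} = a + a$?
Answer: $- \frac{64124599}{32191} - \frac{\sqrt{134}}{64382} \approx -1992.0$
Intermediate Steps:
$o = -1$ ($o = \left(- \frac{1}{3}\right) 3 = -1$)
$l{\left(a \right)} = 2 a$
$r{\left(E \right)} = -2$ ($r{\left(E \right)} = 2 \left(-1\right) = -2$)
$W = \sqrt{134} \approx 11.576$
$- 498 M{\left(r{\left(-5 \right)} \right)} + \frac{1}{-254 + W} = - 498 \left(-2\right)^{2} + \frac{1}{-254 + \sqrt{134}} = \left(-498\right) 4 + \frac{1}{-254 + \sqrt{134}} = -1992 + \frac{1}{-254 + \sqrt{134}}$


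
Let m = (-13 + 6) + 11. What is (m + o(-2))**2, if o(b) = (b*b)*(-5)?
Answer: 256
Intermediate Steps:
m = 4 (m = -7 + 11 = 4)
o(b) = -5*b**2 (o(b) = b**2*(-5) = -5*b**2)
(m + o(-2))**2 = (4 - 5*(-2)**2)**2 = (4 - 5*4)**2 = (4 - 20)**2 = (-16)**2 = 256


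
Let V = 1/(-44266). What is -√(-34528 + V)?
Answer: -I*√67656882531434/44266 ≈ -185.82*I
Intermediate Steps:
V = -1/44266 ≈ -2.2591e-5
-√(-34528 + V) = -√(-34528 - 1/44266) = -√(-1528416449/44266) = -I*√67656882531434/44266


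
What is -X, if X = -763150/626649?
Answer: 763150/626649 ≈ 1.2178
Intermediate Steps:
X = -763150/626649 (X = -763150*1/626649 = -763150/626649 ≈ -1.2178)
-X = -1*(-763150/626649) = 763150/626649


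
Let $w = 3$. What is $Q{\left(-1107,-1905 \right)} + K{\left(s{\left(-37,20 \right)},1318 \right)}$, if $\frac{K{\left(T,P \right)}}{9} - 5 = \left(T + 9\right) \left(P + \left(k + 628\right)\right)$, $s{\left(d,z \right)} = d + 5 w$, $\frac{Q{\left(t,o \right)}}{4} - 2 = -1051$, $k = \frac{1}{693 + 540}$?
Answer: $- \frac{31761134}{137} \approx -2.3183 \cdot 10^{5}$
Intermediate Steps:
$k = \frac{1}{1233} \approx 0.00081103$
$Q{\left(t,o \right)} = -4196$ ($Q{\left(t,o \right)} = 8 + 4 \left(-1051\right) = 8 - 4204 = -4196$)
$s{\left(d,z \right)} = 15 + d$ ($s{\left(d,z \right)} = d + 5 \cdot 3 = d + 15 = 15 + d$)
$K{\left(T,P \right)} = 45 + 9 \left(9 + T\right) \left(\frac{774325}{1233} + P\right)$ ($K{\left(T,P \right)} = 45 + 9 \left(T + 9\right) \left(P + \left(\frac{1}{1233} + 628\right)\right) = 45 + 9 \left(9 + T\right) \left(P + \frac{774325}{1233}\right) = 45 + 9 \left(9 + T\right) \left(\frac{774325}{1233} + P\right)$)
$Q{\left(-1107,-1905 \right)} + K{\left(s{\left(-37,20 \right)},1318 \right)} = -4196 + \left(\frac{6975090}{137} + 81 \cdot 1318 + \frac{774325 \left(15 - 37\right)}{137} + 9 \cdot 1318 \left(15 - 37\right)\right) = -4196 + \left(\frac{6975090}{137} + 106758 + \frac{774325}{137} \left(-22\right) + 9 \cdot 1318 \left(-22\right)\right) = -4196 + \left(\frac{6975090}{137} + 106758 - \frac{17035150}{137} - 260964\right) = -4196 - \frac{31186282}{137} = - \frac{31761134}{137}$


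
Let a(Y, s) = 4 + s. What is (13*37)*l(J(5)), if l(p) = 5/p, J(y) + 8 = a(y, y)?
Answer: 2405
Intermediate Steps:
J(y) = -4 + y (J(y) = -8 + (4 + y) = -4 + y)
(13*37)*l(J(5)) = (13*37)*(5/(-4 + 5)) = 481*(5/1) = 481*(5*1) = 481*5 = 2405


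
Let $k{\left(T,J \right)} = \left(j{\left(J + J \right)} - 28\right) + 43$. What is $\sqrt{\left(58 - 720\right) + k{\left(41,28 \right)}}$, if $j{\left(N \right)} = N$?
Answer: $i \sqrt{591} \approx 24.31 i$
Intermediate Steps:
$k{\left(T,J \right)} = 15 + 2 J$ ($k{\left(T,J \right)} = \left(\left(J + J\right) - 28\right) + 43 = \left(2 J - 28\right) + 43 = \left(-28 + 2 J\right) + 43 = 15 + 2 J$)
$\sqrt{\left(58 - 720\right) + k{\left(41,28 \right)}} = \sqrt{\left(58 - 720\right) + \left(15 + 2 \cdot 28\right)} = \sqrt{\left(58 - 720\right) + \left(15 + 56\right)} = \sqrt{-662 + 71} = \sqrt{-591} = i \sqrt{591}$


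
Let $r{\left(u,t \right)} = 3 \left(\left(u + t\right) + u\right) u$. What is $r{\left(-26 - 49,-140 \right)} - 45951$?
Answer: $19299$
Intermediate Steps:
$r{\left(u,t \right)} = u \left(3 t + 6 u\right)$ ($r{\left(u,t \right)} = 3 \left(\left(t + u\right) + u\right) u = 3 \left(t + 2 u\right) u = \left(3 t + 6 u\right) u = u \left(3 t + 6 u\right)$)
$r{\left(-26 - 49,-140 \right)} - 45951 = 3 \left(-26 - 49\right) \left(-140 + 2 \left(-26 - 49\right)\right) - 45951 = 3 \left(-75\right) \left(-140 + 2 \left(-75\right)\right) - 45951 = 3 \left(-75\right) \left(-140 - 150\right) - 45951 = 3 \left(-75\right) \left(-290\right) - 45951 = 65250 - 45951 = 19299$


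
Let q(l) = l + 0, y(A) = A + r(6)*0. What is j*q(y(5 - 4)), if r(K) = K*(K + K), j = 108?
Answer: 108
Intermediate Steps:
r(K) = 2*K² (r(K) = K*(2*K) = 2*K²)
y(A) = A (y(A) = A + (2*6²)*0 = A + (2*36)*0 = A + 72*0 = A + 0 = A)
q(l) = l
j*q(y(5 - 4)) = 108*(5 - 4) = 108*1 = 108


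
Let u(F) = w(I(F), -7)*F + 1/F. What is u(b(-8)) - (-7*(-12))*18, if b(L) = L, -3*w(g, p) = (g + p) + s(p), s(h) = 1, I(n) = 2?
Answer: -36547/24 ≈ -1522.8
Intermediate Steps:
w(g, p) = -1/3 - g/3 - p/3 (w(g, p) = -((g + p) + 1)/3 = -(1 + g + p)/3 = -1/3 - g/3 - p/3)
u(F) = 1/F + 4*F/3 (u(F) = (-1/3 - 1/3*2 - 1/3*(-7))*F + 1/F = (-1/3 - 2/3 + 7/3)*F + 1/F = 4*F/3 + 1/F = 1/F + 4*F/3)
u(b(-8)) - (-7*(-12))*18 = (1/(-8) + (4/3)*(-8)) - (-7*(-12))*18 = (-1/8 - 32/3) - 84*18 = -259/24 - 1*1512 = -259/24 - 1512 = -36547/24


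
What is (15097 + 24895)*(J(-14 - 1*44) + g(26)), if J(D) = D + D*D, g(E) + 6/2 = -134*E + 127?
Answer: -2159568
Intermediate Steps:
g(E) = 124 - 134*E (g(E) = -3 + (-134*E + 127) = -3 + (127 - 134*E) = 124 - 134*E)
J(D) = D + D²
(15097 + 24895)*(J(-14 - 1*44) + g(26)) = (15097 + 24895)*((-14 - 1*44)*(1 + (-14 - 1*44)) + (124 - 134*26)) = 39992*((-14 - 44)*(1 + (-14 - 44)) + (124 - 3484)) = 39992*(-58*(1 - 58) - 3360) = 39992*(-58*(-57) - 3360) = 39992*(3306 - 3360) = 39992*(-54) = -2159568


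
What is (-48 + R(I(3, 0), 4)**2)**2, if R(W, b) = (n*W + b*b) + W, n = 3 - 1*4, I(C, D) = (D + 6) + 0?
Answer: 43264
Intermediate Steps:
I(C, D) = 6 + D (I(C, D) = (6 + D) + 0 = 6 + D)
n = -1 (n = 3 - 4 = -1)
R(W, b) = b**2 (R(W, b) = (-W + b*b) + W = (-W + b**2) + W = (b**2 - W) + W = b**2)
(-48 + R(I(3, 0), 4)**2)**2 = (-48 + (4**2)**2)**2 = (-48 + 16**2)**2 = (-48 + 256)**2 = 208**2 = 43264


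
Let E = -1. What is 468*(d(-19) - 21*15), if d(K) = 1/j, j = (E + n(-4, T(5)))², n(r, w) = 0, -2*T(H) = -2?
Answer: -146952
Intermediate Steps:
T(H) = 1 (T(H) = -½*(-2) = 1)
j = 1 (j = (-1 + 0)² = (-1)² = 1)
d(K) = 1 (d(K) = 1/1 = 1)
468*(d(-19) - 21*15) = 468*(1 - 21*15) = 468*(1 - 315) = 468*(-314) = -146952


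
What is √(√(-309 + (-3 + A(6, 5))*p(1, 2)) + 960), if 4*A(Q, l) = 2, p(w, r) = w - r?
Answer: √(3840 + 2*I*√1226)/2 ≈ 30.985 + 0.28251*I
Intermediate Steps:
A(Q, l) = ½ (A(Q, l) = (¼)*2 = ½)
√(√(-309 + (-3 + A(6, 5))*p(1, 2)) + 960) = √(√(-309 + (-3 + ½)*(1 - 1*2)) + 960) = √(√(-309 - 5*(1 - 2)/2) + 960) = √(√(-309 - 5/2*(-1)) + 960) = √(√(-309 + 5/2) + 960) = √(√(-613/2) + 960) = √(I*√1226/2 + 960) = √(960 + I*√1226/2)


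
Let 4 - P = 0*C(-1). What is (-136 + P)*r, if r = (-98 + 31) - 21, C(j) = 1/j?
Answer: 11616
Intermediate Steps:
r = -88 (r = -67 - 21 = -88)
P = 4 (P = 4 - 0/(-1) = 4 - 0*(-1) = 4 - 1*0 = 4 + 0 = 4)
(-136 + P)*r = (-136 + 4)*(-88) = -132*(-88) = 11616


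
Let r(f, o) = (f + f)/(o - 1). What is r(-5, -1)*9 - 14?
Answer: 31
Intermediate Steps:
r(f, o) = 2*f/(-1 + o) (r(f, o) = (2*f)/(-1 + o) = 2*f/(-1 + o))
r(-5, -1)*9 - 14 = (2*(-5)/(-1 - 1))*9 - 14 = (2*(-5)/(-2))*9 - 14 = (2*(-5)*(-½))*9 - 14 = 5*9 - 14 = 45 - 14 = 31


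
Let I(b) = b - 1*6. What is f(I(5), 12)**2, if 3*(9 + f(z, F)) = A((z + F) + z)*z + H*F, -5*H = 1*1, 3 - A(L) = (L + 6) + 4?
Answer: 3844/225 ≈ 17.084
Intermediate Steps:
I(b) = -6 + b (I(b) = b - 6 = -6 + b)
A(L) = -7 - L (A(L) = 3 - ((L + 6) + 4) = 3 - ((6 + L) + 4) = 3 - (10 + L) = 3 + (-10 - L) = -7 - L)
H = -1/5 ≈ -0.20000
f(z, F) = -9 - F/15 + z*(-7 - F - 2*z)/3 (f(z, F) = -9 + ((-7 - ((z + F) + z))*z - F/5)/3 = -9 + ((-7 - ((F + z) + z))*z - F/5)/3 = -9 + ((-7 - (F + 2*z))*z - F/5)/3 = -9 + ((-7 + (-F - 2*z))*z - F/5)/3 = -9 + ((-7 - F - 2*z)*z - F/5)/3 = -9 + (z*(-7 - F - 2*z) - F/5)/3 = -9 + (-F/5 + z*(-7 - F - 2*z))/3 = -9 + (-F/15 + z*(-7 - F - 2*z)/3) = -9 - F/15 + z*(-7 - F - 2*z)/3)
f(I(5), 12)**2 = (-9 - 1/15*12 - (-6 + 5)*(7 + 12 + 2*(-6 + 5))/3)**2 = (-9 - 4/5 - 1/3*(-1)*(7 + 12 + 2*(-1)))**2 = (-9 - 4/5 - 1/3*(-1)*(7 + 12 - 2))**2 = (-9 - 4/5 - 1/3*(-1)*17)**2 = (-9 - 4/5 + 17/3)**2 = (-62/15)**2 = 3844/225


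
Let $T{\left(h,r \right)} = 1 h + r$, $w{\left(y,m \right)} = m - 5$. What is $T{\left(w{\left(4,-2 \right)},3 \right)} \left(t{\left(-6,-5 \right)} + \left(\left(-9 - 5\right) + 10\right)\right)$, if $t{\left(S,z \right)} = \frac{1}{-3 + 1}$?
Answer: $18$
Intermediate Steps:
$w{\left(y,m \right)} = -5 + m$ ($w{\left(y,m \right)} = m - 5 = -5 + m$)
$T{\left(h,r \right)} = h + r$
$t{\left(S,z \right)} = - \frac{1}{2}$ ($t{\left(S,z \right)} = \frac{1}{-2} = - \frac{1}{2}$)
$T{\left(w{\left(4,-2 \right)},3 \right)} \left(t{\left(-6,-5 \right)} + \left(\left(-9 - 5\right) + 10\right)\right) = \left(\left(-5 - 2\right) + 3\right) \left(- \frac{1}{2} + \left(\left(-9 - 5\right) + 10\right)\right) = \left(-7 + 3\right) \left(- \frac{1}{2} + \left(-14 + 10\right)\right) = - 4 \left(- \frac{1}{2} - 4\right) = \left(-4\right) \left(- \frac{9}{2}\right) = 18$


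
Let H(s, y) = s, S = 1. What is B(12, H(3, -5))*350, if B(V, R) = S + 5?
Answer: 2100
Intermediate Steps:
B(V, R) = 6 (B(V, R) = 1 + 5 = 6)
B(12, H(3, -5))*350 = 6*350 = 2100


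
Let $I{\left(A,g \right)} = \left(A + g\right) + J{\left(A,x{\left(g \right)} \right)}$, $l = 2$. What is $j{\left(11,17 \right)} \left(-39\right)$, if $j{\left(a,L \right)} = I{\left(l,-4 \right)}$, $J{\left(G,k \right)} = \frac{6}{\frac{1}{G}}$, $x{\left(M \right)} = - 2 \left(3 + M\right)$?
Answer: $-390$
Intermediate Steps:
$x{\left(M \right)} = -6 - 2 M$
$J{\left(G,k \right)} = 6 G$
$I{\left(A,g \right)} = g + 7 A$ ($I{\left(A,g \right)} = \left(A + g\right) + 6 A = g + 7 A$)
$j{\left(a,L \right)} = 10$ ($j{\left(a,L \right)} = -4 + 7 \cdot 2 = -4 + 14 = 10$)
$j{\left(11,17 \right)} \left(-39\right) = 10 \left(-39\right) = -390$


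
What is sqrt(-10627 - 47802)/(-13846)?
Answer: -I*sqrt(58429)/13846 ≈ -0.017458*I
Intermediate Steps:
sqrt(-10627 - 47802)/(-13846) = sqrt(-58429)*(-1/13846) = (I*sqrt(58429))*(-1/13846) = -I*sqrt(58429)/13846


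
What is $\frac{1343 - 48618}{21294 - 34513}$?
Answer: $\frac{47275}{13219} \approx 3.5763$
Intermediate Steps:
$\frac{1343 - 48618}{21294 - 34513} = - \frac{47275}{-13219} = \left(-47275\right) \left(- \frac{1}{13219}\right) = \frac{47275}{13219}$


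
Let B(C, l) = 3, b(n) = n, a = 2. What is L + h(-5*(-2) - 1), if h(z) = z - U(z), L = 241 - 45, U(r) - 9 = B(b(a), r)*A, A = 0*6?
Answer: 196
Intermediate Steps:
A = 0
U(r) = 9 (U(r) = 9 + 3*0 = 9 + 0 = 9)
L = 196
h(z) = -9 + z (h(z) = z - 1*9 = z - 9 = -9 + z)
L + h(-5*(-2) - 1) = 196 + (-9 + (-5*(-2) - 1)) = 196 + (-9 + (10 - 1)) = 196 + (-9 + 9) = 196 + 0 = 196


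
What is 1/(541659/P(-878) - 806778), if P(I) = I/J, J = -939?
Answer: -878/199733283 ≈ -4.3959e-6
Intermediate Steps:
P(I) = -I/939 (P(I) = I/(-939) = I*(-1/939) = -I/939)
1/(541659/P(-878) - 806778) = 1/(541659/((-1/939*(-878))) - 806778) = 1/(541659/(878/939) - 806778) = 1/(541659*(939/878) - 806778) = 1/(508617801/878 - 806778) = 1/(-199733283/878) = -878/199733283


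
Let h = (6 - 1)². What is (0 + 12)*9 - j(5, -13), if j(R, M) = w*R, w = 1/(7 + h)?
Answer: 3451/32 ≈ 107.84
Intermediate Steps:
h = 25 (h = 5² = 25)
w = 1/32 (w = 1/(7 + 25) = 1/32 ≈ 0.031250)
j(R, M) = R/32
(0 + 12)*9 - j(5, -13) = (0 + 12)*9 - 5/32 = 12*9 - 1*5/32 = 108 - 5/32 = 3451/32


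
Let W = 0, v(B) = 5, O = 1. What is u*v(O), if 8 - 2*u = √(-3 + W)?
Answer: 20 - 5*I*√3/2 ≈ 20.0 - 4.3301*I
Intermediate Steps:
u = 4 - I*√3/2 (u = 4 - √(-3 + 0)/2 = 4 - I*√3/2 ≈ 4.0 - 0.86602*I)
u*v(O) = (4 - I*√3/2)*5 = 20 - 5*I*√3/2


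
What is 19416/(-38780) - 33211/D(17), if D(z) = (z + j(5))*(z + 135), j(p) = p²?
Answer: -50424083/8841840 ≈ -5.7029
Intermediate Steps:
D(z) = (25 + z)*(135 + z) (D(z) = (z + 5²)*(z + 135) = (z + 25)*(135 + z) = (25 + z)*(135 + z))
19416/(-38780) - 33211/D(17) = 19416/(-38780) - 33211/(3375 + 17² + 160*17) = 19416*(-1/38780) - 33211/(3375 + 289 + 2720) = -4854/9695 - 33211/6384 = -50424083/8841840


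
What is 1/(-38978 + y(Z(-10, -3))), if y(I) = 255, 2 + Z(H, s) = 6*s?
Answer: -1/38723 ≈ -2.5824e-5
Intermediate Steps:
Z(H, s) = -2 + 6*s
1/(-38978 + y(Z(-10, -3))) = 1/(-38978 + 255) = 1/(-38723) = -1/38723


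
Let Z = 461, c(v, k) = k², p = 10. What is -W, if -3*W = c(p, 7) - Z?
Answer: -412/3 ≈ -137.33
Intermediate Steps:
W = 412/3 (W = -(7² - 1*461)/3 = -(49 - 461)/3 = -⅓*(-412) = 412/3 ≈ 137.33)
-W = -1*412/3 = -412/3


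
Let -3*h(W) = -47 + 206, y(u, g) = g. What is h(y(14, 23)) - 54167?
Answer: -54220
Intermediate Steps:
h(W) = -53 (h(W) = -(-47 + 206)/3 = -⅓*159 = -53)
h(y(14, 23)) - 54167 = -53 - 54167 = -54220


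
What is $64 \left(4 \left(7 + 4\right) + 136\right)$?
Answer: $11520$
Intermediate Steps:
$64 \left(4 \left(7 + 4\right) + 136\right) = 64 \left(4 \cdot 11 + 136\right) = 64 \left(44 + 136\right) = 64 \cdot 180 = 11520$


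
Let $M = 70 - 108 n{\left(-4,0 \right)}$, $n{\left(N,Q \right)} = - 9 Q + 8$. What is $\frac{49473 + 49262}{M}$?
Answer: $- \frac{98735}{794} \approx -124.35$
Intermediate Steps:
$n{\left(N,Q \right)} = 8 - 9 Q$
$M = -794$ ($M = 70 - 108 \left(8 - 0\right) = 70 - 108 \left(8 + 0\right) = 70 - 864 = -794$)
$\frac{49473 + 49262}{M} = \frac{49473 + 49262}{-794} = 98735 \left(- \frac{1}{794}\right) = - \frac{98735}{794}$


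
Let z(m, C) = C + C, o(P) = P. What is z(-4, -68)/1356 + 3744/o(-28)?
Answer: -317542/2373 ≈ -133.81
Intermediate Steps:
z(m, C) = 2*C
z(-4, -68)/1356 + 3744/o(-28) = (2*(-68))/1356 + 3744/(-28) = -136*1/1356 + 3744*(-1/28) = -34/339 - 936/7 = -317542/2373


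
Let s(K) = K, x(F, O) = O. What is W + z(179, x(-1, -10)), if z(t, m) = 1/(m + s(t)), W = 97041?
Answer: 16399930/169 ≈ 97041.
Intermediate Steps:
z(t, m) = 1/(m + t)
W + z(179, x(-1, -10)) = 97041 + 1/(-10 + 179) = 97041 + 1/169 = 16399930/169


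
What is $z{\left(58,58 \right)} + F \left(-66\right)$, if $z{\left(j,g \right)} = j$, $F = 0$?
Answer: $58$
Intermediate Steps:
$z{\left(58,58 \right)} + F \left(-66\right) = 58 + 0 \left(-66\right) = 58 + 0 = 58$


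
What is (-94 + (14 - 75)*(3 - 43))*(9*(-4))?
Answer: -84456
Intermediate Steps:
(-94 + (14 - 75)*(3 - 43))*(9*(-4)) = (-94 - 61*(-40))*(-36) = (-94 + 2440)*(-36) = 2346*(-36) = -84456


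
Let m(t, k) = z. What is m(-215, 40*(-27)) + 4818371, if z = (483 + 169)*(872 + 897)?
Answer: 5971759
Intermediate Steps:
z = 1153388 (z = 652*1769 = 1153388)
m(t, k) = 1153388
m(-215, 40*(-27)) + 4818371 = 1153388 + 4818371 = 5971759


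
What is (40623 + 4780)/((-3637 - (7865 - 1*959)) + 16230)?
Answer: 45403/5687 ≈ 7.9837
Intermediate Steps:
(40623 + 4780)/((-3637 - (7865 - 1*959)) + 16230) = 45403/((-3637 - (7865 - 959)) + 16230) = 45403/((-3637 - 1*6906) + 16230) = 45403/((-3637 - 6906) + 16230) = 45403/(-10543 + 16230) = 45403/5687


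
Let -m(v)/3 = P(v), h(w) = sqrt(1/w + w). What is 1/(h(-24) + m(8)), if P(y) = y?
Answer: -576/14401 - 2*I*sqrt(3462)/14401 ≈ -0.039997 - 0.0081715*I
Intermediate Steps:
h(w) = sqrt(w + 1/w)
m(v) = -3*v
1/(h(-24) + m(8)) = 1/(sqrt(-24 + 1/(-24)) - 3*8) = 1/(sqrt(-24 - 1/24) - 24) = 1/(sqrt(-577/24) - 24) = 1/(I*sqrt(3462)/12 - 24) = 1/(-24 + I*sqrt(3462)/12)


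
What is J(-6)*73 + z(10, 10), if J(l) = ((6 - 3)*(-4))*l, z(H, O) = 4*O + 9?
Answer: 5305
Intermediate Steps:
z(H, O) = 9 + 4*O
J(l) = -12*l (J(l) = (3*(-4))*l = -12*l)
J(-6)*73 + z(10, 10) = -12*(-6)*73 + (9 + 4*10) = 72*73 + (9 + 40) = 5256 + 49 = 5305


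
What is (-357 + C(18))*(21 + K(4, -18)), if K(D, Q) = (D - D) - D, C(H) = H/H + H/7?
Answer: -42058/7 ≈ -6008.3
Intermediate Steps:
C(H) = 1 + H/7 (C(H) = 1 + H*(⅐) = 1 + H/7)
K(D, Q) = -D (K(D, Q) = 0 - D = -D)
(-357 + C(18))*(21 + K(4, -18)) = (-357 + (1 + (⅐)*18))*(21 - 1*4) = (-357 + (1 + 18/7))*(21 - 4) = (-357 + 25/7)*17 = -2474/7*17 = -42058/7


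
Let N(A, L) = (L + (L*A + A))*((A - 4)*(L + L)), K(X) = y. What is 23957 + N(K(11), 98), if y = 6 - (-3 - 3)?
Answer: 2040405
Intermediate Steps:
y = 12 (y = 6 - 1*(-6) = 6 + 6 = 12)
K(X) = 12
N(A, L) = 2*L*(-4 + A)*(A + L + A*L) (N(A, L) = (L + (A*L + A))*((-4 + A)*(2*L)) = (L + (A + A*L))*(2*L*(-4 + A)) = (A + L + A*L)*(2*L*(-4 + A)) = 2*L*(-4 + A)*(A + L + A*L))
23957 + N(K(11), 98) = 23957 + 2*98*(12**2 - 4*12 - 4*98 + 98*12**2 - 3*12*98) = 23957 + 2*98*(144 - 48 - 392 + 98*144 - 3528) = 23957 + 2*98*(144 - 48 - 392 + 14112 - 3528) = 23957 + 2*98*10288 = 23957 + 2016448 = 2040405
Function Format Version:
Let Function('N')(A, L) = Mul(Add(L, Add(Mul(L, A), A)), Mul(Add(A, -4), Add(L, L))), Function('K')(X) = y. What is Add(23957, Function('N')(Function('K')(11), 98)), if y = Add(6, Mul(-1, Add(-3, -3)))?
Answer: 2040405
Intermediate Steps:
y = 12 (y = Add(6, Mul(-1, -6)) = Add(6, 6) = 12)
Function('K')(X) = 12
Function('N')(A, L) = Mul(2, L, Add(-4, A), Add(A, L, Mul(A, L))) (Function('N')(A, L) = Mul(Add(L, Add(Mul(A, L), A)), Mul(Add(-4, A), Mul(2, L))) = Mul(Add(L, Add(A, Mul(A, L))), Mul(2, L, Add(-4, A))) = Mul(Add(A, L, Mul(A, L)), Mul(2, L, Add(-4, A))) = Mul(2, L, Add(-4, A), Add(A, L, Mul(A, L))))
Add(23957, Function('N')(Function('K')(11), 98)) = Add(23957, Mul(2, 98, Add(Pow(12, 2), Mul(-4, 12), Mul(-4, 98), Mul(98, Pow(12, 2)), Mul(-3, 12, 98)))) = Add(23957, Mul(2, 98, Add(144, -48, -392, Mul(98, 144), -3528))) = Add(23957, Mul(2, 98, Add(144, -48, -392, 14112, -3528))) = Add(23957, Mul(2, 98, 10288)) = Add(23957, 2016448) = 2040405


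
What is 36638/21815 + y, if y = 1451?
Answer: 31690203/21815 ≈ 1452.7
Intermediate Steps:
36638/21815 + y = 36638/21815 + 1451 = 31690203/21815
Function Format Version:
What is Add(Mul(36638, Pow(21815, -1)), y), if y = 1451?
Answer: Rational(31690203, 21815) ≈ 1452.7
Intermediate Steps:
Add(Mul(36638, Pow(21815, -1)), y) = Add(Mul(36638, Pow(21815, -1)), 1451) = Add(Mul(36638, Rational(1, 21815)), 1451) = Add(Rational(36638, 21815), 1451) = Rational(31690203, 21815)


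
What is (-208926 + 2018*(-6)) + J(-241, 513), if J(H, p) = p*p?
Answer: 42135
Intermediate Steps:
J(H, p) = p**2
(-208926 + 2018*(-6)) + J(-241, 513) = (-208926 + 2018*(-6)) + 513**2 = (-208926 - 12108) + 263169 = -221034 + 263169 = 42135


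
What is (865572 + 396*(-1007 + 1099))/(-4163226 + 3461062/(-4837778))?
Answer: -198349777596/915489391495 ≈ -0.21666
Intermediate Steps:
(865572 + 396*(-1007 + 1099))/(-4163226 + 3461062/(-4837778)) = (865572 + 396*92)/(-4163226 + 3461062*(-1/4837778)) = (865572 + 36432)/(-4163226 - 157321/219899) = 902004/(-915489391495/219899) = 902004*(-219899/915489391495) = -198349777596/915489391495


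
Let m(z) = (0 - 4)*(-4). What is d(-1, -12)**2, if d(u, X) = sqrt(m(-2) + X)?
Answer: 4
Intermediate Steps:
m(z) = 16 (m(z) = -4*(-4) = 16)
d(u, X) = sqrt(16 + X)
d(-1, -12)**2 = (sqrt(16 - 12))**2 = (sqrt(4))**2 = 2**2 = 4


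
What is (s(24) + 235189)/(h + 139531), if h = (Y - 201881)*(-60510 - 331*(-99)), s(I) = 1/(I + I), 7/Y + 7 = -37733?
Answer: 35504134585/845454553114668 ≈ 4.1994e-5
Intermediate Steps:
Y = -7/37740 (Y = 7/(-7 - 37733) = 7/(-37740) = 7*(-1/37740) = -7/37740 ≈ -0.00018548)
s(I) = 1/(2*I)
h = 70452790792909/12580 (h = (-7/37740 - 201881)*(-60510 - 331*(-99)) = -7618988947*(-60510 + 32769)/37740 = -7618988947/37740*(-27741) = 70452790792909/12580 ≈ 5.6004e+9)
(s(24) + 235189)/(h + 139531) = ((1/2)/24 + 235189)/(70452790792909/12580 + 139531) = ((1/2)*(1/24) + 235189)/(70454546092889/12580) = (1/48 + 235189)*(12580/70454546092889) = (11289073/48)*(12580/70454546092889) = 35504134585/845454553114668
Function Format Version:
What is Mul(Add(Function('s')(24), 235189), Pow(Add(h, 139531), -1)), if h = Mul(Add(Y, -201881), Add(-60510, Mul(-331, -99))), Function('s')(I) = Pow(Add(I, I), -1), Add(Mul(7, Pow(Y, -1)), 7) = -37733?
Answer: Rational(35504134585, 845454553114668) ≈ 4.1994e-5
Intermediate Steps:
Y = Rational(-7, 37740) (Y = Mul(7, Pow(Add(-7, -37733), -1)) = Mul(7, Pow(-37740, -1)) = Mul(7, Rational(-1, 37740)) = Rational(-7, 37740) ≈ -0.00018548)
Function('s')(I) = Mul(Rational(1, 2), Pow(I, -1)) (Function('s')(I) = Pow(Mul(2, I), -1) = Mul(Rational(1, 2), Pow(I, -1)))
h = Rational(70452790792909, 12580) (h = Mul(Add(Rational(-7, 37740), -201881), Add(-60510, Mul(-331, -99))) = Mul(Rational(-7618988947, 37740), Add(-60510, 32769)) = Mul(Rational(-7618988947, 37740), -27741) = Rational(70452790792909, 12580) ≈ 5.6004e+9)
Mul(Add(Function('s')(24), 235189), Pow(Add(h, 139531), -1)) = Mul(Add(Mul(Rational(1, 2), Pow(24, -1)), 235189), Pow(Add(Rational(70452790792909, 12580), 139531), -1)) = Mul(Add(Mul(Rational(1, 2), Rational(1, 24)), 235189), Pow(Rational(70454546092889, 12580), -1)) = Mul(Add(Rational(1, 48), 235189), Rational(12580, 70454546092889)) = Mul(Rational(11289073, 48), Rational(12580, 70454546092889)) = Rational(35504134585, 845454553114668)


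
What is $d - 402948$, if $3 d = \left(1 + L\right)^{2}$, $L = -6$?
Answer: $- \frac{1208819}{3} \approx -4.0294 \cdot 10^{5}$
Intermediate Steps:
$d = \frac{25}{3}$ ($d = \frac{\left(1 - 6\right)^{2}}{3} = \frac{\left(-5\right)^{2}}{3} = \frac{1}{3} \cdot 25 = \frac{25}{3} \approx 8.3333$)
$d - 402948 = \frac{25}{3} - 402948 = - \frac{1208819}{3}$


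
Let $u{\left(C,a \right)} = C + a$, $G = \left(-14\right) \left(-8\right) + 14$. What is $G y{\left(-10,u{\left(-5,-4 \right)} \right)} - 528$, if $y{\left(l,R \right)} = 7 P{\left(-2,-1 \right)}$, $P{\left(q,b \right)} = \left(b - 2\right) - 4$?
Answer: $-6702$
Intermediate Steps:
$G = 126$ ($G = 112 + 14 = 126$)
$P{\left(q,b \right)} = -6 + b$ ($P{\left(q,b \right)} = \left(b - 2\right) - 4 = \left(-2 + b\right) - 4 = -6 + b$)
$y{\left(l,R \right)} = -49$ ($y{\left(l,R \right)} = 7 \left(-6 - 1\right) = 7 \left(-7\right) = -49$)
$G y{\left(-10,u{\left(-5,-4 \right)} \right)} - 528 = 126 \left(-49\right) - 528 = -6174 - 528 = -6702$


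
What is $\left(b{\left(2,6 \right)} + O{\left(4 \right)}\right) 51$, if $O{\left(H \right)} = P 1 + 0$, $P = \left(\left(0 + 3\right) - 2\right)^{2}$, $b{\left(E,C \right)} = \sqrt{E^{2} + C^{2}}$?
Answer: $51 + 102 \sqrt{10} \approx 373.55$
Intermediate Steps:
$b{\left(E,C \right)} = \sqrt{C^{2} + E^{2}}$
$P = 1$ ($P = \left(3 - 2\right)^{2} = 1^{2} = 1$)
$O{\left(H \right)} = 1$ ($O{\left(H \right)} = 1 \cdot 1 + 0 = 1 + 0 = 1$)
$\left(b{\left(2,6 \right)} + O{\left(4 \right)}\right) 51 = \left(\sqrt{6^{2} + 2^{2}} + 1\right) 51 = \left(\sqrt{36 + 4} + 1\right) 51 = \left(\sqrt{40} + 1\right) 51 = \left(2 \sqrt{10} + 1\right) 51 = \left(1 + 2 \sqrt{10}\right) 51 = 51 + 102 \sqrt{10}$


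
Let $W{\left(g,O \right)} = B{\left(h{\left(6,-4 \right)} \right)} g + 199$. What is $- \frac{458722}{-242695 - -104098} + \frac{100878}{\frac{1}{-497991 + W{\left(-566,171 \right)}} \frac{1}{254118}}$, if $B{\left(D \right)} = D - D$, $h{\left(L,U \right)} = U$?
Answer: $- \frac{1768616346329081106974}{138597} \approx -1.2761 \cdot 10^{16}$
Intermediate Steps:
$B{\left(D \right)} = 0$
$W{\left(g,O \right)} = 199$ ($W{\left(g,O \right)} = 0 g + 199 = 0 + 199 = 199$)
$- \frac{458722}{-242695 - -104098} + \frac{100878}{\frac{1}{-497991 + W{\left(-566,171 \right)}} \frac{1}{254118}} = - \frac{458722}{-242695 - -104098} + \frac{100878}{\frac{1}{-497991 + 199} \cdot \frac{1}{254118}} = - \frac{458722}{-242695 + 104098} + \frac{100878}{\frac{1}{-497792} \cdot \frac{1}{254118}} = - \frac{458722}{-138597} + \frac{100878}{\left(- \frac{1}{497792}\right) \frac{1}{254118}} = \left(-458722\right) \left(- \frac{1}{138597}\right) + \frac{100878}{- \frac{1}{126497907456}} = \frac{458722}{138597} + 100878 \left(-126497907456\right) = \frac{458722}{138597} - 12760855908346368 = - \frac{1768616346329081106974}{138597}$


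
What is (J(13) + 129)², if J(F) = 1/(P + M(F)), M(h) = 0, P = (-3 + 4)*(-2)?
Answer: 66049/4 ≈ 16512.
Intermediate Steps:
P = -2 (P = 1*(-2) = -2)
J(F) = -½ (J(F) = 1/(-2 + 0) = 1/(-2) = -½)
(J(13) + 129)² = (-½ + 129)² = (257/2)² = 66049/4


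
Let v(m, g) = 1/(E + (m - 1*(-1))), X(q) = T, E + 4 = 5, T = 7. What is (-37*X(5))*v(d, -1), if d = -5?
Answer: 259/3 ≈ 86.333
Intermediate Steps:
E = 1 (E = -4 + 5 = 1)
X(q) = 7
v(m, g) = 1/(2 + m) (v(m, g) = 1/(1 + (m - 1*(-1))) = 1/(1 + (m + 1)) = 1/(1 + (1 + m)) = 1/(2 + m))
(-37*X(5))*v(d, -1) = (-37*7)/(2 - 5) = -259/(-3) = -259*(-1/3) = 259/3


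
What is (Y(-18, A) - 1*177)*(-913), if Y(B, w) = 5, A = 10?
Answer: 157036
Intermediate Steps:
(Y(-18, A) - 1*177)*(-913) = (5 - 1*177)*(-913) = (5 - 177)*(-913) = -172*(-913) = 157036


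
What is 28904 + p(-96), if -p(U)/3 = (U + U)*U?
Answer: -26392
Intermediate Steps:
p(U) = -6*U² (p(U) = -3*(U + U)*U = -3*2*U*U = -6*U²)
28904 + p(-96) = 28904 - 6*(-96)² = 28904 - 6*9216 = 28904 - 55296 = -26392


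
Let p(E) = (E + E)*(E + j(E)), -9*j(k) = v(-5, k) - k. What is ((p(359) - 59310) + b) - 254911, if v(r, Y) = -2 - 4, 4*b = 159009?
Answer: 446837/36 ≈ 12412.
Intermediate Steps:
b = 159009/4 (b = (¼)*159009 = 159009/4 ≈ 39752.)
v(r, Y) = -6
j(k) = ⅔ + k/9 (j(k) = -(-6 - k)/9 = ⅔ + k/9)
p(E) = 2*E*(⅔ + 10*E/9) (p(E) = (E + E)*(E + (⅔ + E/9)) = (2*E)*(⅔ + 10*E/9) = 2*E*(⅔ + 10*E/9))
((p(359) - 59310) + b) - 254911 = (((4/9)*359*(3 + 5*359) - 59310) + 159009/4) - 254911 = (((4/9)*359*(3 + 1795) - 59310) + 159009/4) - 254911 = (((4/9)*359*1798 - 59310) + 159009/4) - 254911 = ((2581928/9 - 59310) + 159009/4) - 254911 = (2048138/9 + 159009/4) - 254911 = 9623633/36 - 254911 = 446837/36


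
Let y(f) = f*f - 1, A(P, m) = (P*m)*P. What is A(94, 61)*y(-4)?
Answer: 8084940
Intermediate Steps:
A(P, m) = m*P**2
y(f) = -1 + f**2 (y(f) = f**2 - 1 = -1 + f**2)
A(94, 61)*y(-4) = (61*94**2)*(-1 + (-4)**2) = (61*8836)*(-1 + 16) = 538996*15 = 8084940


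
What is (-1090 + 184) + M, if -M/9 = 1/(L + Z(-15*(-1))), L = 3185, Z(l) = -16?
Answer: -2871123/3169 ≈ -906.00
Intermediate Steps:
M = -9/3169 (M = -9/(3185 - 16) = -9/3169 ≈ -0.0028400)
(-1090 + 184) + M = (-1090 + 184) - 9/3169 = -906 - 9/3169 = -2871123/3169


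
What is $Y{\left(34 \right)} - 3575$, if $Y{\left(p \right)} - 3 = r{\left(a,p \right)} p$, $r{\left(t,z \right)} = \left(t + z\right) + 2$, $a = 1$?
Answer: $-2314$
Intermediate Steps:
$r{\left(t,z \right)} = 2 + t + z$
$Y{\left(p \right)} = 3 + p \left(3 + p\right)$ ($Y{\left(p \right)} = 3 + \left(2 + 1 + p\right) p = 3 + \left(3 + p\right) p = 3 + p \left(3 + p\right)$)
$Y{\left(34 \right)} - 3575 = \left(3 + 34 \left(3 + 34\right)\right) - 3575 = \left(3 + 34 \cdot 37\right) - 3575 = \left(3 + 1258\right) - 3575 = 1261 - 3575 = -2314$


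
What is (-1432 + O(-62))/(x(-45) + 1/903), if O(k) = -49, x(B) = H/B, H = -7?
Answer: -20060145/2122 ≈ -9453.4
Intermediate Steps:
x(B) = -7/B
(-1432 + O(-62))/(x(-45) + 1/903) = (-1432 - 49)/(-7/(-45) + 1/903) = -1481/(-7*(-1/45) + 1/903) = -1481/(7/45 + 1/903) = -1481/2122/13545 = -1481*13545/2122 = -20060145/2122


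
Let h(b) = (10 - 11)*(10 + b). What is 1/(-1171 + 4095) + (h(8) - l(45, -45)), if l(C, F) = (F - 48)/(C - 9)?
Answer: -33808/2193 ≈ -15.416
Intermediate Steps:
l(C, F) = (-48 + F)/(-9 + C)
h(b) = -10 - b (h(b) = -(10 + b) = -10 - b)
1/(-1171 + 4095) + (h(8) - l(45, -45)) = 1/(-1171 + 4095) + ((-10 - 1*8) - (-48 - 45)/(-9 + 45)) = 1/2924 + ((-10 - 8) - (-93)/36) = 1/2924 + (-18 - (-93)/36) = 1/2924 + (-18 - 1*(-31/12)) = 1/2924 + (-18 + 31/12) = 1/2924 - 185/12 = -33808/2193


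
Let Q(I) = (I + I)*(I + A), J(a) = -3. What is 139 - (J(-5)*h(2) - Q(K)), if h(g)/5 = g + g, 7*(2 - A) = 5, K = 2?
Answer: 1485/7 ≈ 212.14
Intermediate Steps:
A = 9/7 (A = 2 - 1/7*5 = 2 - 5/7 = 9/7 ≈ 1.2857)
h(g) = 10*g (h(g) = 5*(g + g) = 5*(2*g) = 10*g)
Q(I) = 2*I*(9/7 + I) (Q(I) = (I + I)*(I + 9/7) = (2*I)*(9/7 + I) = 2*I*(9/7 + I))
139 - (J(-5)*h(2) - Q(K)) = 139 - (-30*2 - 2*2*(9 + 7*2)/7) = 139 - (-3*20 - 2*2*(9 + 14)/7) = 139 - (-60 - 2*2*23/7) = 139 - (-60 - 1*92/7) = 139 - (-60 - 92/7) = 139 - 1*(-512/7) = 139 + 512/7 = 1485/7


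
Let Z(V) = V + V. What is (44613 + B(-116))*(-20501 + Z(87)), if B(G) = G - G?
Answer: -906848451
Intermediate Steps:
Z(V) = 2*V
B(G) = 0
(44613 + B(-116))*(-20501 + Z(87)) = (44613 + 0)*(-20501 + 2*87) = 44613*(-20501 + 174) = 44613*(-20327) = -906848451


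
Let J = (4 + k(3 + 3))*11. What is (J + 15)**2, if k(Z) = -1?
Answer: 2304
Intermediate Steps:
J = 33 (J = (4 - 1)*11 = 3*11 = 33)
(J + 15)**2 = (33 + 15)**2 = 48**2 = 2304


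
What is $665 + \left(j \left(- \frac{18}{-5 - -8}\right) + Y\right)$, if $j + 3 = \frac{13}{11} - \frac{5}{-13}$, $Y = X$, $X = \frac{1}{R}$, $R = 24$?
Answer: $\frac{2311943}{3432} \approx 673.64$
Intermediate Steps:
$X = \frac{1}{24} \approx 0.041667$
$Y = \frac{1}{24} \approx 0.041667$
$j = - \frac{205}{143}$ ($j = -3 + \left(\frac{13}{11} - \frac{5}{-13}\right) = -3 + \left(13 \cdot \frac{1}{11} - - \frac{5}{13}\right) = -3 + \left(\frac{13}{11} + \frac{5}{13}\right) = -3 + \frac{224}{143} = - \frac{205}{143} \approx -1.4336$)
$665 + \left(j \left(- \frac{18}{-5 - -8}\right) + Y\right) = 665 - \left(- \frac{1}{24} + \frac{205 \left(- \frac{18}{-5 - -8}\right)}{143}\right) = 665 - \left(- \frac{1}{24} + \frac{205 \left(- \frac{18}{-5 + 8}\right)}{143}\right) = 665 - \left(- \frac{1}{24} + \frac{205 \left(- \frac{18}{3}\right)}{143}\right) = 665 - \left(- \frac{1}{24} + \frac{205 \left(\left(-18\right) \frac{1}{3}\right)}{143}\right) = 665 + \left(\left(- \frac{205}{143}\right) \left(-6\right) + \frac{1}{24}\right) = 665 + \left(\frac{1230}{143} + \frac{1}{24}\right) = 665 + \frac{29663}{3432} = \frac{2311943}{3432}$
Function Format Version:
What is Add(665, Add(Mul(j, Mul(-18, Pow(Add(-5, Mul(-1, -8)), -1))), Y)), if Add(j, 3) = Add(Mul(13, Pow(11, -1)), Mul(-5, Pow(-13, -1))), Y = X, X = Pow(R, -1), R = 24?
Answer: Rational(2311943, 3432) ≈ 673.64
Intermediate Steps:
X = Rational(1, 24) (X = Pow(24, -1) = Rational(1, 24) ≈ 0.041667)
Y = Rational(1, 24) ≈ 0.041667
j = Rational(-205, 143) (j = Add(-3, Add(Mul(13, Pow(11, -1)), Mul(-5, Pow(-13, -1)))) = Add(-3, Add(Mul(13, Rational(1, 11)), Mul(-5, Rational(-1, 13)))) = Add(-3, Add(Rational(13, 11), Rational(5, 13))) = Add(-3, Rational(224, 143)) = Rational(-205, 143) ≈ -1.4336)
Add(665, Add(Mul(j, Mul(-18, Pow(Add(-5, Mul(-1, -8)), -1))), Y)) = Add(665, Add(Mul(Rational(-205, 143), Mul(-18, Pow(Add(-5, Mul(-1, -8)), -1))), Rational(1, 24))) = Add(665, Add(Mul(Rational(-205, 143), Mul(-18, Pow(Add(-5, 8), -1))), Rational(1, 24))) = Add(665, Add(Mul(Rational(-205, 143), Mul(-18, Pow(3, -1))), Rational(1, 24))) = Add(665, Add(Mul(Rational(-205, 143), Mul(-18, Rational(1, 3))), Rational(1, 24))) = Add(665, Add(Mul(Rational(-205, 143), -6), Rational(1, 24))) = Add(665, Add(Rational(1230, 143), Rational(1, 24))) = Add(665, Rational(29663, 3432)) = Rational(2311943, 3432)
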